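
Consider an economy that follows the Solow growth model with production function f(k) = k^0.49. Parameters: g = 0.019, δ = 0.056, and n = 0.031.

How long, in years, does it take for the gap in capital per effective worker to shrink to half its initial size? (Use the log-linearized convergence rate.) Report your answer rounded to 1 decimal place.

Near the steady state the convergence rate is λ = (1 − α)(n + g + δ).
λ = (1 − 0.49) × 0.106 = 0.51 × 0.106 = 0.05406
Half-life = ln 2 / λ = 0.6931 / 0.05406 ≈ 12.82 years

half-life ≈ 12.8 years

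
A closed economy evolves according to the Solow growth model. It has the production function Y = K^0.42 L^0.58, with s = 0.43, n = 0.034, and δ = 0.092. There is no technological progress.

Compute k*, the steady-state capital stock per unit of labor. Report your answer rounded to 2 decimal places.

In steady state, investment equals break-even investment: s·k^α = (n + δ)·k.
Dividing both sides by k: k^(1−α) = s / (n + δ).
k^0.58 = 0.43 / (0.034 + 0.092) = 0.43 / 0.126 = 3.4127
k* = 3.4127^(1/0.58) ≈ 8.3011

k* = 8.30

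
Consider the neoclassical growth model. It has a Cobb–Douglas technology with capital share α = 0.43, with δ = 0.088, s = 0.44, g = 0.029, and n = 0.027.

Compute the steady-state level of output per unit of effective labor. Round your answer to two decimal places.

y* ≈ 2.32

At the steady state, Δk = 0, so s·k^α = (n + g + δ)·k.
Dividing both sides by k: k^(1−α) = s / (n + g + δ).
k^0.57 = 0.44 / (0.027 + 0.029 + 0.088) = 0.44 / 0.144 = 3.0556
k* = 3.0556^(1/0.57) ≈ 7.0965
y* = (k*)^α = 7.0965^0.43 ≈ 2.3225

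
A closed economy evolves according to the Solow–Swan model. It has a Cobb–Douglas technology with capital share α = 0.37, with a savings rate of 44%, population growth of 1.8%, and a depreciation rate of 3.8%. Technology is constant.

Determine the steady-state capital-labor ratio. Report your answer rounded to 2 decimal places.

k* ≈ 26.37

Steady state requires s·f(k) = (n + δ)·k, i.e. s·k^α = (n + δ)·k.
Rearranging, k^(1−α) = s / (n + δ).
k^0.63 = 0.44 / (0.018 + 0.038) = 0.44 / 0.056 = 7.8571
k* = 7.8571^(1/0.63) ≈ 26.3664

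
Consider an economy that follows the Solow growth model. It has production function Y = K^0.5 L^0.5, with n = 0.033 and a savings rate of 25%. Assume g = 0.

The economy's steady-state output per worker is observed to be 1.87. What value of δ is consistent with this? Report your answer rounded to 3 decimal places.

δ ≈ 0.101

In steady state, investment equals break-even investment: s·k^α = (n + δ)·k.
Since y* = [s/(n + δ)]^(α/(1−α)), we have s/(n + δ) = (y*)^((1−α)/α) = 1.87^1 = 1.8700.
Therefore n + δ = s / 1.8700 = 0.25 / 1.8700 = 0.1337, so δ = 0.1337 − 0.033 = 0.1007.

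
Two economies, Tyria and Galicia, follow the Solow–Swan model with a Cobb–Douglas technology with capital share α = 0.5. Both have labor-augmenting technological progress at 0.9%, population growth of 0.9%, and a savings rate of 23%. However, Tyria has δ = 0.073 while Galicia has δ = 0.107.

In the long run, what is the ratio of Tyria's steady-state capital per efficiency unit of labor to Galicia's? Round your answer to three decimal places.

ratio ≈ 1.887

Steady-state k* = [s/(n + g + δ)]^(1/(1−α)), so the ratio is [ (s_T/(n + g + δ)_T) / (s_G/(n + g + δ)_G) ]^2.
s_T/(n + g + δ)_T = 0.23/0.091 = 2.5275; s_G/(n + g + δ)_G = 0.23/0.125 = 1.8400.
Ratio = (2.5275/1.8400)^2 = 1.3736^2 ≈ 1.8868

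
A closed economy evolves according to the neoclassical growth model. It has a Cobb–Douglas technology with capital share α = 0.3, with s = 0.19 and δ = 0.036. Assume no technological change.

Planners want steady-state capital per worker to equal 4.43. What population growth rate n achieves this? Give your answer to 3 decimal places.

n ≈ 0.031

At the steady state, Δk = 0, so s·k^α = (n + δ)·k.
So s / (n + δ) = (k*)^(1−α) = 4.43^0.7 = 2.8345.
Therefore n + δ = s / 2.8345 = 0.19 / 2.8345 = 0.0670, so n = 0.0670 − 0.036 = 0.0310.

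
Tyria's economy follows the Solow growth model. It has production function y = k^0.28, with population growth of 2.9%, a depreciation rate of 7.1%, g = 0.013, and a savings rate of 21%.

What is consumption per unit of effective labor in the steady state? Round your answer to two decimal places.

Steady state requires s·f(k) = (n + g + δ)·k, i.e. s·k^α = (n + g + δ)·k.
Rearranging, k^(1−α) = s / (n + g + δ).
k^0.72 = 0.21 / (0.029 + 0.013 + 0.071) = 0.21 / 0.113 = 1.8584
k* = 1.8584^(1/0.72) ≈ 2.3649
y* = (k*)^α = 2.3649^0.28 ≈ 1.2725
c* = (1 − s)·y* = (1 − 0.21) × 1.2725 ≈ 1.0053

c* ≈ 1.01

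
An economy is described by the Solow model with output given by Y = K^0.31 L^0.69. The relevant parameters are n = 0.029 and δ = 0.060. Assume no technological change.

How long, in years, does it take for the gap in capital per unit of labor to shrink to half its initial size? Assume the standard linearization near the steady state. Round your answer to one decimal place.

Near the steady state the convergence rate is λ = (1 − α)(n + δ).
λ = (1 − 0.31) × 0.089 = 0.69 × 0.089 = 0.06141
Half-life = ln 2 / λ = 0.6931 / 0.06141 ≈ 11.29 years

about 11.3 years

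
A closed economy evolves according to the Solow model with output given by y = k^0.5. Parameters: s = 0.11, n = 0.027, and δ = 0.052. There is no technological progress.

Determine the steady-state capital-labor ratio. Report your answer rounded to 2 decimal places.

In steady state, investment equals break-even investment: s·k^α = (n + δ)·k.
Rearranging, k^(1−α) = s / (n + δ).
k^0.5 = 0.11 / (0.027 + 0.052) = 0.11 / 0.079 = 1.3924
k* = 1.3924^(1/0.5) ≈ 1.9388

k* = 1.94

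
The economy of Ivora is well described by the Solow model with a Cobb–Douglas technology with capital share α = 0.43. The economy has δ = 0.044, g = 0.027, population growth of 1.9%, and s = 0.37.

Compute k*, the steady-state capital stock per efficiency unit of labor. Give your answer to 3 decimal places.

k* ≈ 11.943

Steady state requires s·f(k) = (n + g + δ)·k, i.e. s·k^α = (n + g + δ)·k.
Dividing both sides by k: k^(1−α) = s / (n + g + δ).
k^0.57 = 0.37 / (0.019 + 0.027 + 0.044) = 0.37 / 0.090 = 4.1111
k* = 4.1111^(1/0.57) ≈ 11.9432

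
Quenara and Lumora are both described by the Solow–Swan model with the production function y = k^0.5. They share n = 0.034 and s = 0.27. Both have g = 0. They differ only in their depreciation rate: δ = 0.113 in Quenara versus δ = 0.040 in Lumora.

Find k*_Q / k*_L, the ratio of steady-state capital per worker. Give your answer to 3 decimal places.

k*_Q / k*_L ≈ 0.253

Steady-state k* = [s/(n + δ)]^(1/(1−α)), so the ratio is [ (s_Q/(n + δ)_Q) / (s_L/(n + δ)_L) ]^2.
s_Q/(n + δ)_Q = 0.27/0.147 = 1.8367; s_L/(n + δ)_L = 0.27/0.074 = 3.6486.
Ratio = (1.8367/3.6486)^2 = 0.5034^2 ≈ 0.2534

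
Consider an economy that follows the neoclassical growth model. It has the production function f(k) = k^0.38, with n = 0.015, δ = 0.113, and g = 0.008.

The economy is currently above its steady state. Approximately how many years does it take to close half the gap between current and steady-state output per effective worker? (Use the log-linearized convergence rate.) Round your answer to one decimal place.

Near the steady state the convergence rate is λ = (1 − α)(n + g + δ).
λ = (1 − 0.38) × 0.136 = 0.62 × 0.136 = 0.08432
Half-life = ln 2 / λ = 0.6931 / 0.08432 ≈ 8.22 years

t_½ ≈ 8.2 years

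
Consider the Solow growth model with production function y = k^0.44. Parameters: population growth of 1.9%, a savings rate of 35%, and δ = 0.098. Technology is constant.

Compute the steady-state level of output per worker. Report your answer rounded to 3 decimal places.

At the steady state, Δk = 0, so s·k^α = (n + δ)·k.
Dividing both sides by k: k^(1−α) = s / (n + δ).
k^0.56 = 0.35 / (0.019 + 0.098) = 0.35 / 0.117 = 2.9915
k* = 2.9915^(1/0.56) ≈ 7.0762
y* = (k*)^α = 7.0762^0.44 ≈ 2.3654

y* = 2.365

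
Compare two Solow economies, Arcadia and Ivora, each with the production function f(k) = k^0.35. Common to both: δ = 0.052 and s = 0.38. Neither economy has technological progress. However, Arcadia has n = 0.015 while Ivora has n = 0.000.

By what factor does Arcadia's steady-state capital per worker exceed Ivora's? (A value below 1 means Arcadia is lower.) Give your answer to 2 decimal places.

k*_A / k*_I ≈ 0.68

Steady-state k* = [s/(n + δ)]^(1/(1−α)), so the ratio is [ (s_A/(n + δ)_A) / (s_I/(n + δ)_I) ]^1.5385.
s_A/(n + δ)_A = 0.38/0.067 = 5.6716; s_I/(n + δ)_I = 0.38/0.052 = 7.3077.
Ratio = (5.6716/7.3077)^1.5385 = 0.7761^1.5385 ≈ 0.6771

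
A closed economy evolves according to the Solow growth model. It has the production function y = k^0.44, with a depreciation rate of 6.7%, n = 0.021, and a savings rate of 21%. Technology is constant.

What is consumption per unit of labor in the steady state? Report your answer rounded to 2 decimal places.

c* = 1.56

Steady state requires s·f(k) = (n + δ)·k, i.e. s·k^α = (n + δ)·k.
Dividing both sides by k: k^(1−α) = s / (n + δ).
k^0.56 = 0.21 / (0.021 + 0.067) = 0.21 / 0.088 = 2.3864
k* = 2.3864^(1/0.56) ≈ 4.7265
y* = (k*)^α = 4.7265^0.44 ≈ 1.9806
c* = (1 − s)·y* = (1 − 0.21) × 1.9806 ≈ 1.5647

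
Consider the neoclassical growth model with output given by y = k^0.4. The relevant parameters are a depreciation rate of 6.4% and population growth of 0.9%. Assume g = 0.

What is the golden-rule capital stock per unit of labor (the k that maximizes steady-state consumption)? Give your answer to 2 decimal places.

k_gold ≈ 17.03

The golden rule sets f'(k) = n + δ, i.e. α·k^(α−1) = n + δ.
So k^(1−α) = α / (n + δ) = 0.4 / 0.073 = 5.4795.
k_gold = 5.4795^(1/0.6) ≈ 17.0308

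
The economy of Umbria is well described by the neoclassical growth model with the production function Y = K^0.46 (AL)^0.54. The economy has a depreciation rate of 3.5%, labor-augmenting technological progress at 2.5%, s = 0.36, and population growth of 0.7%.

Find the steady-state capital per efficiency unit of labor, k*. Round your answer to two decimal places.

Steady state requires s·f(k) = (n + g + δ)·k, i.e. s·k^α = (n + g + δ)·k.
Dividing both sides by k: k^(1−α) = s / (n + g + δ).
k^0.54 = 0.36 / (0.007 + 0.025 + 0.035) = 0.36 / 0.067 = 5.3731
k* = 5.3731^(1/0.54) ≈ 22.5044

k* ≈ 22.50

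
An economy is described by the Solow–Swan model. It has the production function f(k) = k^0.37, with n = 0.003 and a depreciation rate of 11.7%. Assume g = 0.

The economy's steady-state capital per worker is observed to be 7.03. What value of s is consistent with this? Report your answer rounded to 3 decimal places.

s ≈ 0.410

At the steady state, Δk = 0, so s·k^α = (n + δ)·k.
So s / (n + δ) = (k*)^(1−α) = 7.03^0.63 = 3.4165.
Therefore s = 3.4165 × (n + δ) = 3.4165 × 0.120 = 0.4100.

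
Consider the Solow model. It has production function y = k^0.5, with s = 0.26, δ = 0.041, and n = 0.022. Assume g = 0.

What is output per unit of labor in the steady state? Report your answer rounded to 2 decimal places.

Steady state requires s·f(k) = (n + δ)·k, i.e. s·k^α = (n + δ)·k.
Dividing both sides by k: k^(1−α) = s / (n + δ).
k^0.5 = 0.26 / (0.022 + 0.041) = 0.26 / 0.063 = 4.1270
k* = 4.1270^(1/0.5) ≈ 17.0321
y* = (k*)^α = 17.0321^0.5 ≈ 4.1270

y* = 4.13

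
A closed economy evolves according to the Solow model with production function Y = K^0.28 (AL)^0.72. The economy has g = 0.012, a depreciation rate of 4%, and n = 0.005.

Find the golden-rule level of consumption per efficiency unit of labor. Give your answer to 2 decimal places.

c_gold ≈ 1.34

At the golden rule, f'(k) = n + g + δ, so α·k^(α−1) = n + g + δ and k_gold = (α/(n + g + δ))^(1/(1−α)).
k_gold = (0.28/0.057)^(1/0.72) = 4.9123^1.3889 ≈ 9.1227
c_gold = f(k_gold) − (n + g + δ)·k_gold = 1.8571 − 0.057×9.1227 ≈ 1.3371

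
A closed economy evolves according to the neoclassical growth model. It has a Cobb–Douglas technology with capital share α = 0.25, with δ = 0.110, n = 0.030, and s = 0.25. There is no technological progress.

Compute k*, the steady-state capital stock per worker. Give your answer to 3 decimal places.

Steady state requires s·f(k) = (n + δ)·k, i.e. s·k^α = (n + δ)·k.
Dividing both sides by k: k^(1−α) = s / (n + δ).
k^0.75 = 0.25 / (0.030 + 0.110) = 0.25 / 0.140 = 1.7857
k* = 1.7857^(1/0.75) ≈ 2.1664

k* = 2.166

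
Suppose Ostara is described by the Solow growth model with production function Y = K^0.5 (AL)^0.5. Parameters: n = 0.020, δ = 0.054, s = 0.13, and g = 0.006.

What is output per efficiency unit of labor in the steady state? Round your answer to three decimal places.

y* = 1.625

In steady state, investment equals break-even investment: s·k^α = (n + g + δ)·k.
Rearranging, k^(1−α) = s / (n + g + δ).
k^0.5 = 0.13 / (0.020 + 0.006 + 0.054) = 0.13 / 0.080 = 1.6250
k* = 1.6250^(1/0.5) ≈ 2.6406
y* = (k*)^α = 2.6406^0.5 ≈ 1.6250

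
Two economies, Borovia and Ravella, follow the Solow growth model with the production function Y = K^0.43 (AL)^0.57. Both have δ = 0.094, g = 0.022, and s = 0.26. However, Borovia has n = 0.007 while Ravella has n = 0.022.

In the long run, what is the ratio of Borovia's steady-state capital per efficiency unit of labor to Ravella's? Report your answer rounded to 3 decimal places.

Steady-state k* = [s/(n + g + δ)]^(1/(1−α)), so the ratio is [ (s_B/(n + g + δ)_B) / (s_R/(n + g + δ)_R) ]^1.7544.
s_B/(n + g + δ)_B = 0.26/0.123 = 2.1138; s_R/(n + g + δ)_R = 0.26/0.138 = 1.8841.
Ratio = (2.1138/1.8841)^1.7544 = 1.1219^1.7544 ≈ 1.2236

k*_B / k*_R ≈ 1.224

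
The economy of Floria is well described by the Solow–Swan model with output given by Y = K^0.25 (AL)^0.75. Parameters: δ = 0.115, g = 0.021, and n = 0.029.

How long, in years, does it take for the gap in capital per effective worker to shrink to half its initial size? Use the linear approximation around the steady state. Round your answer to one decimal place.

Near the steady state the convergence rate is λ = (1 − α)(n + g + δ).
λ = (1 − 0.25) × 0.165 = 0.75 × 0.165 = 0.12375
Half-life = ln 2 / λ = 0.6931 / 0.12375 ≈ 5.60 years

t_½ ≈ 5.6 years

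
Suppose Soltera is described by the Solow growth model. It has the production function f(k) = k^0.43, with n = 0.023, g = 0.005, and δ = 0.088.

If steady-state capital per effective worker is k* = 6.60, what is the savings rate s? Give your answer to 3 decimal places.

In steady state, investment equals break-even investment: s·k^α = (n + g + δ)·k.
So s / (n + g + δ) = (k*)^(1−α) = 6.60^0.57 = 2.9318.
Therefore s = 2.9318 × (n + g + δ) = 2.9318 × 0.116 = 0.3401.

s ≈ 0.340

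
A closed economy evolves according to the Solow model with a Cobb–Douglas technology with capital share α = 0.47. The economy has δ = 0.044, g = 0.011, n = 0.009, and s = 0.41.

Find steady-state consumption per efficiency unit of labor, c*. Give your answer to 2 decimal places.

c* = 3.06

In steady state, investment equals break-even investment: s·k^α = (n + g + δ)·k.
Rearranging, k^(1−α) = s / (n + g + δ).
k^0.53 = 0.41 / (0.009 + 0.011 + 0.044) = 0.41 / 0.064 = 6.4063
k* = 6.4063^(1/0.53) ≈ 33.2583
y* = (k*)^α = 33.2583^0.47 ≈ 5.1915
c* = (1 − s)·y* = (1 − 0.41) × 5.1915 ≈ 3.0630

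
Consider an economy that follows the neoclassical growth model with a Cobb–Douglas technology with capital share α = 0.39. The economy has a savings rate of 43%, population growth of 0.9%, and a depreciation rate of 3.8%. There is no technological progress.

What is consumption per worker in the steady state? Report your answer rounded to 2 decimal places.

c* ≈ 2.35

At the steady state, Δk = 0, so s·k^α = (n + δ)·k.
Dividing both sides by k: k^(1−α) = s / (n + δ).
k^0.61 = 0.43 / (0.009 + 0.038) = 0.43 / 0.047 = 9.1489
k* = 9.1489^(1/0.61) ≈ 37.6716
y* = (k*)^α = 37.6716^0.39 ≈ 4.1176
c* = (1 − s)·y* = (1 − 0.43) × 4.1176 ≈ 2.3470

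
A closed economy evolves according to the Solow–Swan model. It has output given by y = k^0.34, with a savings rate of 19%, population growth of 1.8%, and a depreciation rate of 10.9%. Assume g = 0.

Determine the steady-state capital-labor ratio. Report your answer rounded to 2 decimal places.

k* = 1.84

In steady state, investment equals break-even investment: s·k^α = (n + δ)·k.
Rearranging, k^(1−α) = s / (n + δ).
k^0.66 = 0.19 / (0.018 + 0.109) = 0.19 / 0.127 = 1.4961
k* = 1.4961^(1/0.66) ≈ 1.8412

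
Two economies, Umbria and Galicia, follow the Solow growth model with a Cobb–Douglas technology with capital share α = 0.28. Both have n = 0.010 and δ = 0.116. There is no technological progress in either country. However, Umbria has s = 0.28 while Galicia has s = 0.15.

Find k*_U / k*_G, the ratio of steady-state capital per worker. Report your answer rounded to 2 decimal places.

ratio ≈ 2.38

Steady-state k* = [s/(n + δ)]^(1/(1−α)), so the ratio is [ (s_U/(n + δ)_U) / (s_G/(n + δ)_G) ]^1.3889.
s_U/(n + δ)_U = 0.28/0.126 = 2.2222; s_G/(n + δ)_G = 0.15/0.126 = 1.1905.
Ratio = (2.2222/1.1905)^1.3889 = 1.8666^1.3889 ≈ 2.3794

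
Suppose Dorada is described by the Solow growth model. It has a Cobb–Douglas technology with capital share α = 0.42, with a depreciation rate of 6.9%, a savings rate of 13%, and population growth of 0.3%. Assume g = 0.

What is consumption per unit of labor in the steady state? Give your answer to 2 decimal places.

c* ≈ 1.33

In steady state, investment equals break-even investment: s·k^α = (n + δ)·k.
Rearranging, k^(1−α) = s / (n + δ).
k^0.58 = 0.13 / (0.003 + 0.069) = 0.13 / 0.072 = 1.8056
k* = 1.8056^(1/0.58) ≈ 2.7698
y* = (k*)^α = 2.7698^0.42 ≈ 1.5340
c* = (1 − s)·y* = (1 − 0.13) × 1.5340 ≈ 1.3346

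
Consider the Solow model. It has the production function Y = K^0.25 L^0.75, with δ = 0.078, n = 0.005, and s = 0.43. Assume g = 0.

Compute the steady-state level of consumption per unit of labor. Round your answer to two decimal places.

In steady state, investment equals break-even investment: s·k^α = (n + δ)·k.
Dividing both sides by k: k^(1−α) = s / (n + δ).
k^0.75 = 0.43 / (0.005 + 0.078) = 0.43 / 0.083 = 5.1807
k* = 5.1807^(1/0.75) ≈ 8.9643
y* = (k*)^α = 8.9643^0.25 ≈ 1.7303
c* = (1 − s)·y* = (1 − 0.43) × 1.7303 ≈ 0.9863

c* = 0.99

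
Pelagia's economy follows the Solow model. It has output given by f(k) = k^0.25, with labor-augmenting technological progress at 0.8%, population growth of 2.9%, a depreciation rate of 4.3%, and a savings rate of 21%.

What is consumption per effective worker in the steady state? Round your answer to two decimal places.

c* ≈ 1.09

Steady state requires s·f(k) = (n + g + δ)·k, i.e. s·k^α = (n + g + δ)·k.
Dividing both sides by k: k^(1−α) = s / (n + g + δ).
k^0.75 = 0.21 / (0.029 + 0.008 + 0.043) = 0.21 / 0.080 = 2.6250
k* = 2.6250^(1/0.75) ≈ 3.6211
y* = (k*)^α = 3.6211^0.25 ≈ 1.3795
c* = (1 − s)·y* = (1 − 0.21) × 1.3795 ≈ 1.0898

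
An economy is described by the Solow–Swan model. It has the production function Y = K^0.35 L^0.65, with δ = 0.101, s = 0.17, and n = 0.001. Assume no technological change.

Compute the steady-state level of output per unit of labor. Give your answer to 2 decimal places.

In steady state, investment equals break-even investment: s·k^α = (n + δ)·k.
Rearranging, k^(1−α) = s / (n + δ).
k^0.65 = 0.17 / (0.001 + 0.101) = 0.17 / 0.102 = 1.6667
k* = 1.6667^(1/0.65) ≈ 2.1944
y* = (k*)^α = 2.1944^0.35 ≈ 1.3166

y* ≈ 1.32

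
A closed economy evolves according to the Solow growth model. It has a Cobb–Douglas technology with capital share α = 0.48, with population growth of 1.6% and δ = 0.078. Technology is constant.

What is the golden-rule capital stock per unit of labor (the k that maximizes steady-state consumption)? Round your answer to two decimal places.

k_gold ≈ 23.00

The golden rule sets f'(k) = n + δ, i.e. α·k^(α−1) = n + δ.
So k^(1−α) = α / (n + δ) = 0.48 / 0.094 = 5.1064.
k_gold = 5.1064^(1/0.52) ≈ 23.0017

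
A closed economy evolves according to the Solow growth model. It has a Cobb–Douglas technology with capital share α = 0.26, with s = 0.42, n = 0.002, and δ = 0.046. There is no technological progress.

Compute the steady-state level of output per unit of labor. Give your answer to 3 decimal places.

In steady state, investment equals break-even investment: s·k^α = (n + δ)·k.
Rearranging, k^(1−α) = s / (n + δ).
k^0.74 = 0.42 / (0.002 + 0.046) = 0.42 / 0.048 = 8.7500
k* = 8.7500^(1/0.74) ≈ 18.7492
y* = (k*)^α = 18.7492^0.26 ≈ 2.1428

y* ≈ 2.143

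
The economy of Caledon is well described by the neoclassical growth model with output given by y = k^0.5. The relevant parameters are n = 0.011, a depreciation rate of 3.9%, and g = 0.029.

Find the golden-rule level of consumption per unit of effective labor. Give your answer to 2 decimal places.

c_gold ≈ 3.16

At the golden rule, f'(k) = n + g + δ, so α·k^(α−1) = n + g + δ and k_gold = (α/(n + g + δ))^(1/(1−α)).
k_gold = (0.5/0.079)^(1/0.5) = 6.3291^2 ≈ 40.0575
c_gold = f(k_gold) − (n + g + δ)·k_gold = 6.3291 − 0.079×40.0575 ≈ 3.1646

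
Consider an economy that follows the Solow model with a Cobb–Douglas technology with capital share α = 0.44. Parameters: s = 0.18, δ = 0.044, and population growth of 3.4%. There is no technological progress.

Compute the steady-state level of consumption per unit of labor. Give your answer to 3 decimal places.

At the steady state, Δk = 0, so s·k^α = (n + δ)·k.
Dividing both sides by k: k^(1−α) = s / (n + δ).
k^0.56 = 0.18 / (0.034 + 0.044) = 0.18 / 0.078 = 2.3077
k* = 2.3077^(1/0.56) ≈ 4.4518
y* = (k*)^α = 4.4518^0.44 ≈ 1.9291
c* = (1 − s)·y* = (1 − 0.18) × 1.9291 ≈ 1.5819

c* = 1.582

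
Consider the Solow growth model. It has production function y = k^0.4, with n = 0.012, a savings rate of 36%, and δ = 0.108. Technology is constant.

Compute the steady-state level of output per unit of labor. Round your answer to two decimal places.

At the steady state, Δk = 0, so s·k^α = (n + δ)·k.
Rearranging, k^(1−α) = s / (n + δ).
k^0.6 = 0.36 / (0.012 + 0.108) = 0.36 / 0.120 = 3.0000
k* = 3.0000^(1/0.6) ≈ 6.2403
y* = (k*)^α = 6.2403^0.4 ≈ 2.0801

y* ≈ 2.08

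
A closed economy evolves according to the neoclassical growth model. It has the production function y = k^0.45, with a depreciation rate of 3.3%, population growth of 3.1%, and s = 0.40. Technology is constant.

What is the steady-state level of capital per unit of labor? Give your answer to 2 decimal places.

k* ≈ 27.99

Steady state requires s·f(k) = (n + δ)·k, i.e. s·k^α = (n + δ)·k.
Dividing both sides by k: k^(1−α) = s / (n + δ).
k^0.55 = 0.40 / (0.031 + 0.033) = 0.40 / 0.064 = 6.2500
k* = 6.2500^(1/0.55) ≈ 27.9933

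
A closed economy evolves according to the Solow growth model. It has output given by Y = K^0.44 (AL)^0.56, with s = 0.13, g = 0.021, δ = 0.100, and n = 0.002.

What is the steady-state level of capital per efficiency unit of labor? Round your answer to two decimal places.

k* ≈ 1.10

Steady state requires s·f(k) = (n + g + δ)·k, i.e. s·k^α = (n + g + δ)·k.
Dividing both sides by k: k^(1−α) = s / (n + g + δ).
k^0.56 = 0.13 / (0.002 + 0.021 + 0.100) = 0.13 / 0.123 = 1.0569
k* = 1.0569^(1/0.56) ≈ 1.1039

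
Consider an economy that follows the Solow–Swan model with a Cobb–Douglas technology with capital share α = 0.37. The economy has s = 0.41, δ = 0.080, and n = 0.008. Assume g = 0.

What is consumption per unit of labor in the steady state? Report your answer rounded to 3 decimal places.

c* = 1.457

In steady state, investment equals break-even investment: s·k^α = (n + δ)·k.
Rearranging, k^(1−α) = s / (n + δ).
k^0.63 = 0.41 / (0.008 + 0.080) = 0.41 / 0.088 = 4.6591
k* = 4.6591^(1/0.63) ≈ 11.5026
y* = (k*)^α = 11.5026^0.37 ≈ 2.4688
c* = (1 − s)·y* = (1 − 0.41) × 2.4688 ≈ 1.4566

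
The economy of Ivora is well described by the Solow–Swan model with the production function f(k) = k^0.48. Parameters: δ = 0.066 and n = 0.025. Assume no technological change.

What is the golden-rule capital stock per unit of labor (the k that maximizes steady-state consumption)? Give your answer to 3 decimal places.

The golden rule sets f'(k) = n + δ, i.e. α·k^(α−1) = n + δ.
So k^(1−α) = α / (n + δ) = 0.48 / 0.091 = 5.2747.
k_gold = 5.2747^(1/0.52) ≈ 24.4817

k_gold ≈ 24.482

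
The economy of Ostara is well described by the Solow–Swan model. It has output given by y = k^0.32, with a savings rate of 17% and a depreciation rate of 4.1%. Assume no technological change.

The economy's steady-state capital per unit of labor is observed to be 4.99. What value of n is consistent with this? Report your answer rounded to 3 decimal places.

n ≈ 0.016

Steady state requires s·f(k) = (n + δ)·k, i.e. s·k^α = (n + δ)·k.
So s / (n + δ) = (k*)^(1−α) = 4.99^0.68 = 2.9834.
Therefore n + δ = s / 2.9834 = 0.17 / 2.9834 = 0.0570, so n = 0.0570 − 0.041 = 0.0160.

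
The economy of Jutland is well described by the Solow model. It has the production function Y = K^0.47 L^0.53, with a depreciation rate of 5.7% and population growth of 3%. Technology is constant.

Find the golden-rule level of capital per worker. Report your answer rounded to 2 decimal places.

The golden rule sets f'(k) = n + δ, i.e. α·k^(α−1) = n + δ.
So k^(1−α) = α / (n + δ) = 0.47 / 0.087 = 5.4023.
k_gold = 5.4023^(1/0.53) ≈ 24.1115

k_gold ≈ 24.11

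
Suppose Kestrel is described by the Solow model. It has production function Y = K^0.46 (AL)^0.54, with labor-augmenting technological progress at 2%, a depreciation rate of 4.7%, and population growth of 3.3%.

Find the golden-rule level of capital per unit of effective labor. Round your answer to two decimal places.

k_gold ≈ 16.88

The golden rule sets f'(k) = n + g + δ, i.e. α·k^(α−1) = n + g + δ.
So k^(1−α) = α / (n + g + δ) = 0.46 / 0.100 = 4.6000.
k_gold = 4.6000^(1/0.54) ≈ 16.8783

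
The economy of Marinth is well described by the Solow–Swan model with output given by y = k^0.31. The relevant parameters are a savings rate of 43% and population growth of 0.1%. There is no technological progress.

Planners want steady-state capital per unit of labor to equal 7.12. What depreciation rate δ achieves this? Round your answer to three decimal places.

In steady state, investment equals break-even investment: s·k^α = (n + δ)·k.
So s / (n + δ) = (k*)^(1−α) = 7.12^0.69 = 3.8745.
Therefore n + δ = s / 3.8745 = 0.43 / 3.8745 = 0.1110, so δ = 0.1110 − 0.001 = 0.1100.

δ ≈ 0.110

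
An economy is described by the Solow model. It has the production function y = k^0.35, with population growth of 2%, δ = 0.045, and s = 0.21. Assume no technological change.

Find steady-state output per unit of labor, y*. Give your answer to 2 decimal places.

y* = 1.88

In steady state, investment equals break-even investment: s·k^α = (n + δ)·k.
Dividing both sides by k: k^(1−α) = s / (n + δ).
k^0.65 = 0.21 / (0.020 + 0.045) = 0.21 / 0.065 = 3.2308
k* = 3.2308^(1/0.65) ≈ 6.0751
y* = (k*)^α = 6.0751^0.35 ≈ 1.8804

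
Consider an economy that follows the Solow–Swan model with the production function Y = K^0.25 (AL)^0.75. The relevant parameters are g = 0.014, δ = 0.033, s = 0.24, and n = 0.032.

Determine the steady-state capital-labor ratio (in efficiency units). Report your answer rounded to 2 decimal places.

k* ≈ 4.40

At the steady state, Δk = 0, so s·k^α = (n + g + δ)·k.
Rearranging, k^(1−α) = s / (n + g + δ).
k^0.75 = 0.24 / (0.032 + 0.014 + 0.033) = 0.24 / 0.079 = 3.0380
k* = 3.0380^(1/0.75) ≈ 4.4000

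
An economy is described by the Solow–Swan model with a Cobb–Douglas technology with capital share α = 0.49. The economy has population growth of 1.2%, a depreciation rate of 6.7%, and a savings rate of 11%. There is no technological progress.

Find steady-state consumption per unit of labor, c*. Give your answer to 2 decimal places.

c* = 1.22

Steady state requires s·f(k) = (n + δ)·k, i.e. s·k^α = (n + δ)·k.
Rearranging, k^(1−α) = s / (n + δ).
k^0.51 = 0.11 / (0.012 + 0.067) = 0.11 / 0.079 = 1.3924
k* = 1.3924^(1/0.51) ≈ 1.9138
y* = (k*)^α = 1.9138^0.49 ≈ 1.3745
c* = (1 − s)·y* = (1 − 0.11) × 1.3745 ≈ 1.2233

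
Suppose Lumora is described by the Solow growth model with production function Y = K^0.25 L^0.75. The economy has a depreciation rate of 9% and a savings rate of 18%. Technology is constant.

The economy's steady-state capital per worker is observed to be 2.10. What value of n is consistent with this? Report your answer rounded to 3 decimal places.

n ≈ 0.013

Steady state requires s·f(k) = (n + δ)·k, i.e. s·k^α = (n + δ)·k.
So s / (n + δ) = (k*)^(1−α) = 2.10^0.75 = 1.7445.
Therefore n + δ = s / 1.7445 = 0.18 / 1.7445 = 0.1032, so n = 0.1032 − 0.090 = 0.0132.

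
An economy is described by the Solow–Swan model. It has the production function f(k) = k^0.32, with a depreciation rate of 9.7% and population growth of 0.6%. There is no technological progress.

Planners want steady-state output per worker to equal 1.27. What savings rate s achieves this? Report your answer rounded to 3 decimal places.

At the steady state, Δk = 0, so s·k^α = (n + δ)·k.
Since y* = [s/(n + δ)]^(α/(1−α)), we have s/(n + δ) = (y*)^((1−α)/α) = 1.27^2.125 = 1.6618.
Therefore s = 1.6618 × (n + δ) = 1.6618 × 0.103 = 0.1712.

s ≈ 0.171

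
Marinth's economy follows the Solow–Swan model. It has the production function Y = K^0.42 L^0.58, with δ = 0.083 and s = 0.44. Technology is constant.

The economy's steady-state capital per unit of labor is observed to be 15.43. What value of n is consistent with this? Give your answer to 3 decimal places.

n ≈ 0.007

At the steady state, Δk = 0, so s·k^α = (n + δ)·k.
So s / (n + δ) = (k*)^(1−α) = 15.43^0.58 = 4.8894.
Therefore n + δ = s / 4.8894 = 0.44 / 4.8894 = 0.0900, so n = 0.0900 − 0.083 = 0.0070.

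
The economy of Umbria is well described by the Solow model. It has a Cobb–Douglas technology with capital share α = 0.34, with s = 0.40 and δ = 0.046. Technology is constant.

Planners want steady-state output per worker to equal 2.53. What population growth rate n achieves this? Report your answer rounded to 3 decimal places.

In steady state, investment equals break-even investment: s·k^α = (n + δ)·k.
Since y* = [s/(n + δ)]^(α/(1−α)), we have s/(n + δ) = (y*)^((1−α)/α) = 2.53^1.9412 = 6.0609.
Therefore n + δ = s / 6.0609 = 0.40 / 6.0609 = 0.0660, so n = 0.0660 − 0.046 = 0.0200.

n ≈ 0.020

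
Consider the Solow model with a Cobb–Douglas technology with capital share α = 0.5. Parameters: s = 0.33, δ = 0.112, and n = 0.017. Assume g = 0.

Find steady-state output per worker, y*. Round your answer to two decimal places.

y* ≈ 2.56

In steady state, investment equals break-even investment: s·k^α = (n + δ)·k.
Rearranging, k^(1−α) = s / (n + δ).
k^0.5 = 0.33 / (0.017 + 0.112) = 0.33 / 0.129 = 2.5581
k* = 2.5581^(1/0.5) ≈ 6.5439
y* = (k*)^α = 6.5439^0.5 ≈ 2.5581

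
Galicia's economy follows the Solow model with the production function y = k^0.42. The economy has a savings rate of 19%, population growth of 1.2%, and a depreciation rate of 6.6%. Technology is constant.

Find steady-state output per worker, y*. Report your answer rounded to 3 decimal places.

Steady state requires s·f(k) = (n + δ)·k, i.e. s·k^α = (n + δ)·k.
Dividing both sides by k: k^(1−α) = s / (n + δ).
k^0.58 = 0.19 / (0.012 + 0.066) = 0.19 / 0.078 = 2.4359
k* = 2.4359^(1/0.58) ≈ 4.6415
y* = (k*)^α = 4.6415^0.42 ≈ 1.9054

y* = 1.905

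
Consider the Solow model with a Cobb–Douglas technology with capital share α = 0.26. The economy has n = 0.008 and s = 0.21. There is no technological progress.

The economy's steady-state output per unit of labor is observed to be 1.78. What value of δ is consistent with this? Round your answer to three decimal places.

δ ≈ 0.033

At the steady state, Δk = 0, so s·k^α = (n + δ)·k.
Since y* = [s/(n + δ)]^(α/(1−α)), we have s/(n + δ) = (y*)^((1−α)/α) = 1.78^2.8462 = 5.1611.
Therefore n + δ = s / 5.1611 = 0.21 / 5.1611 = 0.0407, so δ = 0.0407 − 0.008 = 0.0327.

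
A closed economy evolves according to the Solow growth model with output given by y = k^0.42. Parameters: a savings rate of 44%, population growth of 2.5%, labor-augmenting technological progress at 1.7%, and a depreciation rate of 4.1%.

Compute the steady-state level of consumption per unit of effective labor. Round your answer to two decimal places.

In steady state, investment equals break-even investment: s·k^α = (n + g + δ)·k.
Dividing both sides by k: k^(1−α) = s / (n + g + δ).
k^0.58 = 0.44 / (0.025 + 0.017 + 0.041) = 0.44 / 0.083 = 5.3012
k* = 5.3012^(1/0.58) ≈ 17.7387
y* = (k*)^α = 17.7387^0.42 ≈ 3.3462
c* = (1 − s)·y* = (1 − 0.44) × 3.3462 ≈ 1.8739

c* = 1.87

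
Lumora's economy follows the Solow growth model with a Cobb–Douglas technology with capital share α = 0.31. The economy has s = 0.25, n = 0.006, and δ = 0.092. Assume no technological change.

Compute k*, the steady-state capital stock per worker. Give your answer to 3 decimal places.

k* ≈ 3.885

Steady state requires s·f(k) = (n + δ)·k, i.e. s·k^α = (n + δ)·k.
Rearranging, k^(1−α) = s / (n + δ).
k^0.69 = 0.25 / (0.006 + 0.092) = 0.25 / 0.098 = 2.5510
k* = 2.5510^(1/0.69) ≈ 3.8854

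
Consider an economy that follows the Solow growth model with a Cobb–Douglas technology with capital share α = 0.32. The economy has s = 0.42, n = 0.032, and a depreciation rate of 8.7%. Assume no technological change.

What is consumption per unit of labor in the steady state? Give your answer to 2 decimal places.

In steady state, investment equals break-even investment: s·k^α = (n + δ)·k.
Dividing both sides by k: k^(1−α) = s / (n + δ).
k^0.68 = 0.42 / (0.032 + 0.087) = 0.42 / 0.119 = 3.5294
k* = 3.5294^(1/0.68) ≈ 6.3891
y* = (k*)^α = 6.3891^0.32 ≈ 1.8103
c* = (1 − s)·y* = (1 − 0.42) × 1.8103 ≈ 1.0500

c* ≈ 1.05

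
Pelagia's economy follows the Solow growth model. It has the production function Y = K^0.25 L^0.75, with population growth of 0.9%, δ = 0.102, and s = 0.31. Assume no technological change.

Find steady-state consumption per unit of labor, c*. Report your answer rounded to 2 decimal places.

Steady state requires s·f(k) = (n + δ)·k, i.e. s·k^α = (n + δ)·k.
Dividing both sides by k: k^(1−α) = s / (n + δ).
k^0.75 = 0.31 / (0.009 + 0.102) = 0.31 / 0.111 = 2.7928
k* = 2.7928^(1/0.75) ≈ 3.9330
y* = (k*)^α = 3.9330^0.25 ≈ 1.4083
c* = (1 − s)·y* = (1 − 0.31) × 1.4083 ≈ 0.9717

c* ≈ 0.97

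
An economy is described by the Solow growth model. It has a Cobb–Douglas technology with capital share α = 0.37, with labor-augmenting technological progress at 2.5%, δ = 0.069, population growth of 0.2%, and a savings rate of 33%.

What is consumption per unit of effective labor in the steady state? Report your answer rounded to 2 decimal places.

Steady state requires s·f(k) = (n + g + δ)·k, i.e. s·k^α = (n + g + δ)·k.
Rearranging, k^(1−α) = s / (n + g + δ).
k^0.63 = 0.33 / (0.002 + 0.025 + 0.069) = 0.33 / 0.096 = 3.4375
k* = 3.4375^(1/0.63) ≈ 7.0987
y* = (k*)^α = 7.0987^0.37 ≈ 2.0651
c* = (1 − s)·y* = (1 − 0.33) × 2.0651 ≈ 1.3836

c* ≈ 1.38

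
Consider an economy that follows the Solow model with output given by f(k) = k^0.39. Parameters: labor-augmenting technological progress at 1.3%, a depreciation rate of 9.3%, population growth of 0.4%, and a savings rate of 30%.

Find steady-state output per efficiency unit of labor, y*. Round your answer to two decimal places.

y* ≈ 1.90

In steady state, investment equals break-even investment: s·k^α = (n + g + δ)·k.
Dividing both sides by k: k^(1−α) = s / (n + g + δ).
k^0.61 = 0.30 / (0.004 + 0.013 + 0.093) = 0.30 / 0.110 = 2.7273
k* = 2.7273^(1/0.61) ≈ 5.1798
y* = (k*)^α = 5.1798^0.39 ≈ 1.8992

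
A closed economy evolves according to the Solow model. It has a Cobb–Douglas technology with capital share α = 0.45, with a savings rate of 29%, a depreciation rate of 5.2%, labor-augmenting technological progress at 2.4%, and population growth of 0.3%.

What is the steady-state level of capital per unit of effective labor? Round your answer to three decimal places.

k* = 10.638

In steady state, investment equals break-even investment: s·k^α = (n + g + δ)·k.
Dividing both sides by k: k^(1−α) = s / (n + g + δ).
k^0.55 = 0.29 / (0.003 + 0.024 + 0.052) = 0.29 / 0.079 = 3.6709
k* = 3.6709^(1/0.55) ≈ 10.6380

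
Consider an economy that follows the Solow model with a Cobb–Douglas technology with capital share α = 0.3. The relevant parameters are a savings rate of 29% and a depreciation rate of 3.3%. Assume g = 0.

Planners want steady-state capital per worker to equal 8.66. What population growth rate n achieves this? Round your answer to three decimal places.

n ≈ 0.031

In steady state, investment equals break-even investment: s·k^α = (n + δ)·k.
So s / (n + δ) = (k*)^(1−α) = 8.66^0.7 = 4.5317.
Therefore n + δ = s / 4.5317 = 0.29 / 4.5317 = 0.0640, so n = 0.0640 − 0.033 = 0.0310.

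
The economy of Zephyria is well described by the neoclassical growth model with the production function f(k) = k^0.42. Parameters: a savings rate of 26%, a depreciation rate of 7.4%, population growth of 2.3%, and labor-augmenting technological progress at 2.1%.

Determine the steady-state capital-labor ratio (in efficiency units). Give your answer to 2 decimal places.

k* = 3.90

In steady state, investment equals break-even investment: s·k^α = (n + g + δ)·k.
Dividing both sides by k: k^(1−α) = s / (n + g + δ).
k^0.58 = 0.26 / (0.023 + 0.021 + 0.074) = 0.26 / 0.118 = 2.2034
k* = 2.2034^(1/0.58) ≈ 3.9043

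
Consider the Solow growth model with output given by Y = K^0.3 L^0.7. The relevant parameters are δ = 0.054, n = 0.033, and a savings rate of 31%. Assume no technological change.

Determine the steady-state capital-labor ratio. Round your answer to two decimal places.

k* = 6.14

In steady state, investment equals break-even investment: s·k^α = (n + δ)·k.
Rearranging, k^(1−α) = s / (n + δ).
k^0.7 = 0.31 / (0.033 + 0.054) = 0.31 / 0.087 = 3.5632
k* = 3.5632^(1/0.7) ≈ 6.1425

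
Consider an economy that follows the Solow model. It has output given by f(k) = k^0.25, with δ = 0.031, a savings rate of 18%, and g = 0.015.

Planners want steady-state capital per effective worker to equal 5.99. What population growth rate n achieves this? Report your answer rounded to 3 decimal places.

In steady state, investment equals break-even investment: s·k^α = (n + g + δ)·k.
So s / (n + g + δ) = (k*)^(1−α) = 5.99^0.75 = 3.8289.
Therefore n + g + δ = s / 3.8289 = 0.18 / 3.8289 = 0.0470, so n = 0.0470 − 0.046 = 0.0010.

n ≈ 0.001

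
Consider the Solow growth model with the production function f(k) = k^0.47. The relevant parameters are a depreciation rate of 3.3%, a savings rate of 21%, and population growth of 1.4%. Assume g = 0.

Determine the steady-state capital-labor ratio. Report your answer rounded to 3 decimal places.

At the steady state, Δk = 0, so s·k^α = (n + δ)·k.
Rearranging, k^(1−α) = s / (n + δ).
k^0.53 = 0.21 / (0.014 + 0.033) = 0.21 / 0.047 = 4.4681
k* = 4.4681^(1/0.53) ≈ 16.8518

k* ≈ 16.852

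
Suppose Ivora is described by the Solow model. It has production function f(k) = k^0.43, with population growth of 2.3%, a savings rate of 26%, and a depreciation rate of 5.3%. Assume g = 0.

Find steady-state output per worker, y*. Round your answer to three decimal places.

At the steady state, Δk = 0, so s·k^α = (n + δ)·k.
Dividing both sides by k: k^(1−α) = s / (n + δ).
k^0.57 = 0.26 / (0.023 + 0.053) = 0.26 / 0.076 = 3.4211
k* = 3.4211^(1/0.57) ≈ 8.6523
y* = (k*)^α = 8.6523^0.43 ≈ 2.5291

y* ≈ 2.529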